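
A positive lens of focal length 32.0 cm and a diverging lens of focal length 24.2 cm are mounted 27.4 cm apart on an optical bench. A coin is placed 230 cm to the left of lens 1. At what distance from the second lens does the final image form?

Lens 1: 1/d_i1 = 1/f₁ − 1/d_o1 = 1/(32.0) − 1/(230) = 0.02690, so d_i1 = 37.17 cm.
The intermediate image is 37.17 cm to the right of lens 1, which lies 9.770 cm to the right of lens 2 — a virtual object — so d_o2 = −9.770 cm.
Lens 2 is diverging, so f₂ = −24.2 cm.
Lens 2: 1/d_i2 = 1/f₂ − 1/d_o2 = 1/(-24.2) − 1/(-9.770) = 0.06103, so d_i2 = 16.4 cm.
The final image is real, 16.4 cm to the right of lens 2 (overall magnification ≈ -0.27).

16.4 cm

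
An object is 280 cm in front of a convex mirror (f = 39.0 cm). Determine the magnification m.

m = +0.122

For a convex mirror, f = -39.0 cm.
1/d_i = 1/f − 1/d_o = 1/(-39.00) − 1/(280) = -0.02921, so d_i = -34.23 cm.
m = −d_i/d_o = −(-34.23)/(280) = +0.122.
The image is virtual, upright and reduced, behind the mirror.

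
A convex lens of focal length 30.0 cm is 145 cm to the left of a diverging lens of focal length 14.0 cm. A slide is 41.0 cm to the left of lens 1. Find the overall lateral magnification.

m = -0.809

Lens 1: 1/d_i1 = 1/(30.0) − 1/(41.0) = 0.008943, so d_i1 = 111.8 cm; m₁ = −d_i1/d_o1 = -2.727.
d_o2 = 145 − (111.8) = 33.20 cm.
f₂ = −14.0 cm (diverging).
Lens 2: 1/d_i2 = 1/(-14.0) − 1/(33.20) = -0.1015, so d_i2 = -9.847 cm; m₂ = −d_i2/d_o2 = +0.2966.
m = m₁·m₂ = (-2.727)(+0.2966) = -0.809.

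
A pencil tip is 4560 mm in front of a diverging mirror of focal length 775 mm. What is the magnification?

m = +0.145

For a diverging mirror, f = -775 mm.
1/d_i = 1/f − 1/d_o = 1/(-775.0) − 1/(4560) = -0.001510, so d_i = -662.4 mm.
m = −d_i/d_o = −(-662.4)/(4560) = +0.145.
The image is virtual, upright and reduced, behind the mirror.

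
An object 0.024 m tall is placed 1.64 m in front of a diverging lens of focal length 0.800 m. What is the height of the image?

0.00787 m

For a diverging lens, f = -0.800 m.
1/d_i = 1/f − 1/d_o = 1/(-0.8000) − 1/(1.64) = -1.860, so d_i = -0.5377 m.
m = −d_i/d_o = +0.3279.
|h_i| = |m|·h_o = 0.3279 × 0.024 = 0.00787 m. The image is virtual, upright and reduced, on the same side as the object.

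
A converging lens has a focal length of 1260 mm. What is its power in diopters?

P = +0.794 D

f = 126 cm = 1.26 m.
P = 1/f = 1/(1.26 m) = +0.794 D.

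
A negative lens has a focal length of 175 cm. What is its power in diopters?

For a negative lens, f = −175 cm.
f = -175 cm = -1.75 m.
P = 1/f = 1/(-1.75 m) = -0.571 D.

P = -0.571 D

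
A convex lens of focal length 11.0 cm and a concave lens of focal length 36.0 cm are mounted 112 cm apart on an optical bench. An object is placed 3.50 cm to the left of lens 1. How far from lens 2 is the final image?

27.5 cm

Lens 1: 1/d_i1 = 1/f₁ − 1/d_o1 = 1/(11.0) − 1/(3.50) = -0.1948, so d_i1 = -5.133 cm.
The intermediate image is 5.133 cm to the left of lens 1 (virtual), which is 112 − (-5.133) = 117.1 cm to the left of lens 2, so d_o2 = +117.1 cm.
Lens 2 is diverging, so f₂ = −36.0 cm.
Lens 2: 1/d_i2 = 1/f₂ − 1/d_o2 = 1/(-36.0) − 1/(117.1) = -0.03632, so d_i2 = -27.5 cm.
The final image is virtual, 27.5 cm to the left of lens 2 (overall magnification ≈ 0.34).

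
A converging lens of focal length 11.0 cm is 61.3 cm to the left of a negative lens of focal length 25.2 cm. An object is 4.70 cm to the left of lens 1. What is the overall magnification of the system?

m = +0.465

Lens 1: 1/d_i1 = 1/(11.0) − 1/(4.70) = -0.1219, so d_i1 = -8.206 cm; m₁ = −d_i1/d_o1 = +1.746.
d_o2 = 61.3 − (-8.206) = 69.51 cm.
f₂ = −25.2 cm (diverging).
Lens 2: 1/d_i2 = 1/(-25.2) − 1/(69.51) = -0.05407, so d_i2 = -18.49 cm; m₂ = −d_i2/d_o2 = +0.2661.
m = m₁·m₂ = (+1.746)(+0.2661) = +0.465.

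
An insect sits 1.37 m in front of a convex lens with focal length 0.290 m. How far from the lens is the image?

Thin-lens equation: 1/q = 1/f − 1/p = 1/(0.2900) − 1/(1.37) = 3.448 − 0.7299 = 2.718, so q = 0.368 m.
The image is real, inverted and reduced, on the far side of the lens.

0.368 m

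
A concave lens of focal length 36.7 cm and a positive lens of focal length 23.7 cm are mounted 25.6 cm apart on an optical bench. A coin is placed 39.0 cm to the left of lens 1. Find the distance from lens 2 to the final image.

Lens 1 is diverging, so f₁ = −36.7 cm.
Lens 1: 1/d_i1 = 1/f₁ − 1/d_o1 = 1/(-36.7) − 1/(39.0) = -0.05289, so d_i1 = -18.91 cm.
The intermediate image is 18.91 cm to the left of lens 1 (virtual), which is 25.6 − (-18.91) = 44.51 cm to the left of lens 2, so d_o2 = +44.51 cm.
Lens 2: 1/d_i2 = 1/f₂ − 1/d_o2 = 1/(23.7) − 1/(44.51) = 0.01973, so d_i2 = 50.7 cm.
The final image is real, 50.7 cm to the right of lens 2 (overall magnification ≈ -0.55).

50.7 cm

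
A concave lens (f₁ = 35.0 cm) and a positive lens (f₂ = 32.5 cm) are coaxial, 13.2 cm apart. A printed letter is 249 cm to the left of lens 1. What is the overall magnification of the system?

m = -0.352

f₁ = −35.0 cm (diverging).
Lens 1: 1/d_i1 = 1/(-35.0) − 1/(249) = -0.03259, so d_i1 = -30.69 cm; m₁ = −d_i1/d_o1 = +0.1233.
d_o2 = 13.2 − (-30.69) = 43.89 cm.
Lens 2: 1/d_i2 = 1/(32.5) − 1/(43.89) = 0.007985, so d_i2 = 125.2 cm; m₂ = −d_i2/d_o2 = -2.853.
m = m₁·m₂ = (+0.1233)(-2.853) = -0.352.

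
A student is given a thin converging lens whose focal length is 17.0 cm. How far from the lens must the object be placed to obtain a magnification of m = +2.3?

9.61 cm

m = −d_i/d_o ⇒ d_i = −m·d_o.
1/f = 1/d_o + 1/d_i = 1/d_o − 1/(m·d_o) = (1 − 1/m)/d_o, so d_o = f(1 − 1/m) = (17.00)(1 − 1/(+2.3)) = 9.61 cm.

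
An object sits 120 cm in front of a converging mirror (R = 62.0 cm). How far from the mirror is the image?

41.8 cm

f = R/2 = 62.0/2 = 31.00 cm.
Mirror equation: 1/d_i = 1/f − 1/d_o = 1/(31.00) − 1/(120) = 0.03226 − 0.008333 = 0.02392, so d_i = 41.8 cm.
The image is real, inverted and reduced, in front of the mirror.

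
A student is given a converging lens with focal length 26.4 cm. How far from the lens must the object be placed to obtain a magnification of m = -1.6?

42.9 cm

m = −d_i/d_o ⇒ d_i = −m·d_o.
1/f = 1/d_o + 1/d_i = 1/d_o − 1/(m·d_o) = (1 − 1/m)/d_o, so d_o = f(1 − 1/m) = (26.40)(1 − 1/(-1.6)) = 42.9 cm.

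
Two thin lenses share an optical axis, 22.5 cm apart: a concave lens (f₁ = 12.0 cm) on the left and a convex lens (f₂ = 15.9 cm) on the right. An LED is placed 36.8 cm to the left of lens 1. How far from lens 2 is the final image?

Lens 1 is diverging, so f₁ = −12.0 cm.
Lens 1: 1/d_i1 = 1/f₁ − 1/d_o1 = 1/(-12.0) − 1/(36.8) = -0.1105, so d_i1 = -9.049 cm.
The intermediate image is 9.049 cm to the left of lens 1 (virtual), which is 22.5 − (-9.049) = 31.55 cm to the left of lens 2, so d_o2 = +31.55 cm.
Lens 2: 1/d_i2 = 1/f₂ − 1/d_o2 = 1/(15.9) − 1/(31.55) = 0.03120, so d_i2 = 32.1 cm.
The final image is real, 32.1 cm to the right of lens 2 (overall magnification ≈ -0.25).

32.1 cm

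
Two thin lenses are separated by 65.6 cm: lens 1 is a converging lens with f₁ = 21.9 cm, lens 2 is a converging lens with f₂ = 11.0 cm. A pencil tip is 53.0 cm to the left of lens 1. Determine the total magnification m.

m = +0.448

Lens 1: 1/d_i1 = 1/(21.9) − 1/(53.0) = 0.02679, so d_i1 = 37.32 cm; m₁ = −d_i1/d_o1 = -0.7042.
d_o2 = 65.6 − (37.32) = 28.28 cm.
Lens 2: 1/d_i2 = 1/(11.0) − 1/(28.28) = 0.05555, so d_i2 = 18.00 cm; m₂ = −d_i2/d_o2 = -0.6366.
m = m₁·m₂ = (-0.7042)(-0.6366) = +0.448.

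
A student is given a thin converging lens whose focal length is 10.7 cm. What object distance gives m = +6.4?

m = −d_i/d_o ⇒ d_i = −m·d_o.
1/f = 1/d_o + 1/d_i = 1/d_o − 1/(m·d_o) = (1 − 1/m)/d_o, so d_o = f(1 − 1/m) = (10.70)(1 − 1/(+6.4)) = 9.03 cm.

9.03 cm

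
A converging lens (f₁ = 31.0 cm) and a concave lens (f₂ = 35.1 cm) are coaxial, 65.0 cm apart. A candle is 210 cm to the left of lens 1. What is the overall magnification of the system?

Lens 1: 1/d_i1 = 1/(31.0) − 1/(210) = 0.02750, so d_i1 = 36.37 cm; m₁ = −d_i1/d_o1 = -0.1732.
d_o2 = 65.0 − (36.37) = 28.63 cm.
f₂ = −35.1 cm (diverging).
Lens 2: 1/d_i2 = 1/(-35.1) − 1/(28.63) = -0.06342, so d_i2 = -15.77 cm; m₂ = −d_i2/d_o2 = +0.5508.
m = m₁·m₂ = (-0.1732)(+0.5508) = -0.0954.

m = -0.0954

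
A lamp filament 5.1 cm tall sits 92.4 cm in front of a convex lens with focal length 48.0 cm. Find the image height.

1/d_i = 1/f − 1/d_o = 1/(48.00) − 1/(92.4) = 0.01001, so d_i = 99.89 cm.
m = −d_i/d_o = -1.081.
|h_i| = |m|·h_o = 1.081 × 5.1 = 5.51 cm. The image is real, inverted and enlarged, on the far side of the lens.

5.51 cm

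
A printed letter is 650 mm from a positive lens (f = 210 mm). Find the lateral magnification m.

m = -0.477

1/d_i = 1/f − 1/d_o = 1/(210.0) − 1/(650) = 0.003223, so d_i = 310.2 mm.
m = −d_i/d_o = −(310.2)/(650) = -0.477.
The image is real, inverted and reduced, on the far side of the lens.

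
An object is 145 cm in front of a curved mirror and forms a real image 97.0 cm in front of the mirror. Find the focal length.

Real image ⇒ d_i = +97.0 cm.
1/f = 1/d_o + 1/d_i = 1/(145) + 1/(97.0) = 0.01721, so f = 58.1 cm.
Since f is positive, the curved mirror is concave.

f = 58.1 cm (concave)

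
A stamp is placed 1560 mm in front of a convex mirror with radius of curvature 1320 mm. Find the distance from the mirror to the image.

f = R/2 = 1320/2 = 660.0 mm; for a convex mirror, f = -660.0 mm.
Mirror equation: 1/q = 1/f − 1/p = 1/(-660.0) − 1/(1560) = -0.001515 − 0.0006410 = -0.002156, so q = -464 mm.
The image is virtual, upright and reduced, behind the mirror.

464 mm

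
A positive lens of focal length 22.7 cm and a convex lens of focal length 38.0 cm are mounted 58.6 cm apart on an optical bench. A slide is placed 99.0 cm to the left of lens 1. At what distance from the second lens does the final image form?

125 cm

Lens 1: 1/d_i1 = 1/f₁ − 1/d_o1 = 1/(22.7) − 1/(99.0) = 0.03395, so d_i1 = 29.45 cm.
The intermediate image is 29.45 cm to the right of lens 1, which is 58.6 − (29.45) = 29.15 cm to the left of lens 2, so d_o2 = +29.15 cm.
Lens 2: 1/d_i2 = 1/f₂ − 1/d_o2 = 1/(38.0) − 1/(29.15) = -0.007990, so d_i2 = -125 cm.
The final image is virtual, 125 cm to the left of lens 2 (overall magnification ≈ -1.3).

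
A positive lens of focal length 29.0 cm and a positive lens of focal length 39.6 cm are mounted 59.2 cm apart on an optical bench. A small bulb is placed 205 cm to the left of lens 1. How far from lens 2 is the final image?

71.0 cm

Lens 1: 1/d_i1 = 1/f₁ − 1/d_o1 = 1/(29.0) − 1/(205) = 0.02960, so d_i1 = 33.78 cm.
The intermediate image is 33.78 cm to the right of lens 1, which is 59.2 − (33.78) = 25.42 cm to the left of lens 2, so d_o2 = +25.42 cm.
Lens 2: 1/d_i2 = 1/f₂ − 1/d_o2 = 1/(39.6) − 1/(25.42) = -0.01409, so d_i2 = -71.0 cm.
The final image is virtual, 71.0 cm to the left of lens 2 (overall magnification ≈ -0.46).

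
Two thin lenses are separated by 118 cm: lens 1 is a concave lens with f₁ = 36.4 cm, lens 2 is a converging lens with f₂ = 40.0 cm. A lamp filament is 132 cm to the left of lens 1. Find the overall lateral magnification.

f₁ = −36.4 cm (diverging).
Lens 1: 1/d_i1 = 1/(-36.4) − 1/(132) = -0.03505, so d_i1 = -28.53 cm; m₁ = −d_i1/d_o1 = +0.2161.
d_o2 = 118 − (-28.53) = 146.5 cm.
Lens 2: 1/d_i2 = 1/(40.0) − 1/(146.5) = 0.01817, so d_i2 = 55.02 cm; m₂ = −d_i2/d_o2 = -0.3756.
m = m₁·m₂ = (+0.2161)(-0.3756) = -0.0812.

m = -0.0812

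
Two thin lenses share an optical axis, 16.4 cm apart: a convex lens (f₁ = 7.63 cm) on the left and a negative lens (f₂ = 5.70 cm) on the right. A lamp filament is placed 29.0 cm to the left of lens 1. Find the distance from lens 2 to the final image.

2.93 cm

Lens 1: 1/d_i1 = 1/f₁ − 1/d_o1 = 1/(7.63) − 1/(29.0) = 0.09658, so d_i1 = 10.35 cm.
The intermediate image is 10.35 cm to the right of lens 1, which is 16.4 − (10.35) = 6.050 cm to the left of lens 2, so d_o2 = +6.050 cm.
Lens 2 is diverging, so f₂ = −5.70 cm.
Lens 2: 1/d_i2 = 1/f₂ − 1/d_o2 = 1/(-5.70) − 1/(6.050) = -0.3407, so d_i2 = -2.93 cm.
The final image is virtual, 2.93 cm to the left of lens 2 (overall magnification ≈ -0.17).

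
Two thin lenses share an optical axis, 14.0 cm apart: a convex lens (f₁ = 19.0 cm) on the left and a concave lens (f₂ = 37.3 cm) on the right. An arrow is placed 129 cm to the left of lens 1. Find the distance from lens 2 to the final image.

Lens 1: 1/d_i1 = 1/f₁ − 1/d_o1 = 1/(19.0) − 1/(129) = 0.04488, so d_i1 = 22.28 cm.
The intermediate image is 22.28 cm to the right of lens 1, which lies 8.280 cm to the right of lens 2 — a virtual object — so d_o2 = −8.280 cm.
Lens 2 is diverging, so f₂ = −37.3 cm.
Lens 2: 1/d_i2 = 1/f₂ − 1/d_o2 = 1/(-37.3) − 1/(-8.280) = 0.09396, so d_i2 = 10.6 cm.
The final image is real, 10.6 cm to the right of lens 2 (overall magnification ≈ -0.22).

10.6 cm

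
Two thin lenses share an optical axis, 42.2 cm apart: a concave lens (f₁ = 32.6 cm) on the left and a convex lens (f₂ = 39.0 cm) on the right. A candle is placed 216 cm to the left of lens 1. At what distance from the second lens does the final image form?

87.2 cm

Lens 1 is diverging, so f₁ = −32.6 cm.
Lens 1: 1/d_i1 = 1/f₁ − 1/d_o1 = 1/(-32.6) − 1/(216) = -0.03530, so d_i1 = -28.33 cm.
The intermediate image is 28.33 cm to the left of lens 1 (virtual), which is 42.2 − (-28.33) = 70.53 cm to the left of lens 2, so d_o2 = +70.53 cm.
Lens 2: 1/d_i2 = 1/f₂ − 1/d_o2 = 1/(39.0) − 1/(70.53) = 0.01146, so d_i2 = 87.2 cm.
The final image is real, 87.2 cm to the right of lens 2 (overall magnification ≈ -0.16).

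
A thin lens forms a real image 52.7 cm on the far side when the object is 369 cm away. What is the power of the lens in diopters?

P = +2.17 D

d_i = +52.7 cm.
1/f = 1/d_o + 1/d_i = 1/(369) + 1/(52.7) = 0.02169 cm⁻¹.
f = 46.11 cm = 0.4611 m, so P = 1/f = +2.17 D.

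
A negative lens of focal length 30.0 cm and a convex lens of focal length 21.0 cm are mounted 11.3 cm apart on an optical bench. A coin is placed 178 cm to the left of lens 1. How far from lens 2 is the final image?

Lens 1 is diverging, so f₁ = −30.0 cm.
Lens 1: 1/d_i1 = 1/f₁ − 1/d_o1 = 1/(-30.0) − 1/(178) = -0.03895, so d_i1 = -25.67 cm.
The intermediate image is 25.67 cm to the left of lens 1 (virtual), which is 11.3 − (-25.67) = 36.97 cm to the left of lens 2, so d_o2 = +36.97 cm.
Lens 2: 1/d_i2 = 1/f₂ − 1/d_o2 = 1/(21.0) − 1/(36.97) = 0.02057, so d_i2 = 48.6 cm.
The final image is real, 48.6 cm to the right of lens 2 (overall magnification ≈ -0.19).

48.6 cm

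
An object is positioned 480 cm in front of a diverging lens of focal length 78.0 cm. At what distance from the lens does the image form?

For a diverging lens, f = -78.0 cm.
Thin-lens equation: 1/v = 1/f − 1/u = 1/(-78.00) − 1/(480) = -0.01282 − 0.002083 = -0.01490, so v = -67.1 cm.
The image is virtual, upright and reduced, on the same side as the object.

67.1 cm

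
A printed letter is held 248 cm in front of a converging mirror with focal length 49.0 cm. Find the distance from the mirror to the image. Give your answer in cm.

61.1 cm

Mirror equation: 1/v = 1/f − 1/u = 1/(49.00) − 1/(248) = 0.02041 − 0.004032 = 0.01638, so v = 61.1 cm.
The image is real, inverted and reduced, in front of the mirror.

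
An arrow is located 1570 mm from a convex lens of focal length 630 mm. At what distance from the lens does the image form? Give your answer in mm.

1050 mm

Thin-lens equation: 1/d_i = 1/f − 1/d_o = 1/(630.0) − 1/(1570) = 0.001587 − 0.0006369 = 0.0009504, so d_i = 1050 mm.
The image is real, inverted and reduced, on the far side of the lens.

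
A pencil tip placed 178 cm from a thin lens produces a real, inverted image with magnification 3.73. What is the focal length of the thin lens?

m = −d_i/d_o ⇒ d_i = −m·d_o = −(-3.73)·(178) = 663.9 cm.
1/f = 1/d_o + 1/d_i = 1/(178) + 1/(663.9) = 0.007124, so f = 140 cm.
Since f is positive, the thin lens is converging.

f = 140 cm (converging)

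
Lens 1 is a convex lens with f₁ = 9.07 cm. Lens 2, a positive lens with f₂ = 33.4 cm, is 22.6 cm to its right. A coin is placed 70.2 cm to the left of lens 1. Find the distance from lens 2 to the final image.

Lens 1: 1/d_i1 = 1/f₁ − 1/d_o1 = 1/(9.07) − 1/(70.2) = 0.09601, so d_i1 = 10.42 cm.
The intermediate image is 10.42 cm to the right of lens 1, which is 22.6 − (10.42) = 12.18 cm to the left of lens 2, so d_o2 = +12.18 cm.
Lens 2: 1/d_i2 = 1/f₂ − 1/d_o2 = 1/(33.4) − 1/(12.18) = -0.05216, so d_i2 = -19.2 cm.
The final image is virtual, 19.2 cm to the left of lens 2 (overall magnification ≈ -0.23).

19.2 cm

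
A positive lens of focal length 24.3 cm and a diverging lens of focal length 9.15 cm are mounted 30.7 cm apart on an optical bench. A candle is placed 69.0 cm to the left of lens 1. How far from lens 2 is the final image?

Lens 1: 1/d_i1 = 1/f₁ − 1/d_o1 = 1/(24.3) − 1/(69.0) = 0.02666, so d_i1 = 37.51 cm.
The intermediate image is 37.51 cm to the right of lens 1, which lies 6.810 cm to the right of lens 2 — a virtual object — so d_o2 = −6.810 cm.
Lens 2 is diverging, so f₂ = −9.15 cm.
Lens 2: 1/d_i2 = 1/f₂ − 1/d_o2 = 1/(-9.15) − 1/(-6.810) = 0.03755, so d_i2 = 26.6 cm.
The final image is real, 26.6 cm to the right of lens 2 (overall magnification ≈ -2.1).

26.6 cm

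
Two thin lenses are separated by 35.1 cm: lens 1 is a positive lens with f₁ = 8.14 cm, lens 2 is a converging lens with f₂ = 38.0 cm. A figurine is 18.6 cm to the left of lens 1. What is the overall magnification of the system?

m = -1.70

Lens 1: 1/d_i1 = 1/(8.14) − 1/(18.6) = 0.06909, so d_i1 = 14.47 cm; m₁ = −d_i1/d_o1 = -0.7780.
d_o2 = 35.1 − (14.47) = 20.63 cm.
Lens 2: 1/d_i2 = 1/(38.0) − 1/(20.63) = -0.02216, so d_i2 = -45.13 cm; m₂ = −d_i2/d_o2 = +2.188.
m = m₁·m₂ = (-0.7780)(+2.188) = -1.70.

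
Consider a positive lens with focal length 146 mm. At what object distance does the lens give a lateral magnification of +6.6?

m = −d_i/d_o ⇒ d_i = −m·d_o.
1/f = 1/d_o + 1/d_i = 1/d_o − 1/(m·d_o) = (1 − 1/m)/d_o, so d_o = f(1 − 1/m) = (146.0)(1 − 1/(+6.6)) = 124 mm.

124 mm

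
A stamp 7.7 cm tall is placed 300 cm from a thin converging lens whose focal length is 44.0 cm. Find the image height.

1/d_i = 1/f − 1/d_o = 1/(44.00) − 1/(300) = 0.01939, so d_i = 51.56 cm.
m = −d_i/d_o = -0.1719.
|h_i| = |m|·h_o = 0.1719 × 7.7 = 1.32 cm. The image is real, inverted and reduced, on the far side of the lens.

1.32 cm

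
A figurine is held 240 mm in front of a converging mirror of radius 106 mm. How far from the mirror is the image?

f = R/2 = 106/2 = 53.00 mm.
Mirror equation: 1/q = 1/f − 1/p = 1/(53.00) − 1/(240) = 0.01887 − 0.004167 = 0.01470, so q = 68.0 mm.
The image is real, inverted and reduced, in front of the mirror.

68.0 mm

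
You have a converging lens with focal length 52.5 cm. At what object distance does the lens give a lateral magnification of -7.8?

59.2 cm

m = −d_i/d_o ⇒ d_i = −m·d_o.
1/f = 1/d_o + 1/d_i = 1/d_o − 1/(m·d_o) = (1 − 1/m)/d_o, so d_o = f(1 − 1/m) = (52.50)(1 − 1/(-7.8)) = 59.2 cm.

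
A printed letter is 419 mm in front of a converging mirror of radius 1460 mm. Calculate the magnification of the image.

f = R/2 = 1460/2 = 730.0 mm.
1/d_i = 1/f − 1/d_o = 1/(730.0) − 1/(419) = -0.001017, so d_i = -983.5 mm.
m = −d_i/d_o = −(-983.5)/(419) = +2.35.
The image is virtual, upright and enlarged, behind the mirror.

m = +2.35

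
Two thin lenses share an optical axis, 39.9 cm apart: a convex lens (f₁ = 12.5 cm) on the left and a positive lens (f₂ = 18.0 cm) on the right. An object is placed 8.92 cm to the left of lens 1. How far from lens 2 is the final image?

Lens 1: 1/d_i1 = 1/f₁ − 1/d_o1 = 1/(12.5) − 1/(8.92) = -0.03211, so d_i1 = -31.15 cm.
The intermediate image is 31.15 cm to the left of lens 1 (virtual), which is 39.9 − (-31.15) = 71.05 cm to the left of lens 2, so d_o2 = +71.05 cm.
Lens 2: 1/d_i2 = 1/f₂ − 1/d_o2 = 1/(18.0) − 1/(71.05) = 0.04148, so d_i2 = 24.1 cm.
The final image is real, 24.1 cm to the right of lens 2 (overall magnification ≈ -1.2).

24.1 cm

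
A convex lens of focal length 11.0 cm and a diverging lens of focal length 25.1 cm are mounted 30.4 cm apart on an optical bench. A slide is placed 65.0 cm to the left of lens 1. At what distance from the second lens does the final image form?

Lens 1: 1/d_i1 = 1/f₁ − 1/d_o1 = 1/(11.0) − 1/(65.0) = 0.07552, so d_i1 = 13.24 cm.
The intermediate image is 13.24 cm to the right of lens 1, which is 30.4 − (13.24) = 17.16 cm to the left of lens 2, so d_o2 = +17.16 cm.
Lens 2 is diverging, so f₂ = −25.1 cm.
Lens 2: 1/d_i2 = 1/f₂ − 1/d_o2 = 1/(-25.1) − 1/(17.16) = -0.09812, so d_i2 = -10.2 cm.
The final image is virtual, 10.2 cm to the left of lens 2 (overall magnification ≈ -0.12).

10.2 cm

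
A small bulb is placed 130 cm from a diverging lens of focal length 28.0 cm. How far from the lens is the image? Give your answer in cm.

For a diverging lens, f = -28.0 cm.
Thin-lens equation: 1/s_i = 1/f − 1/s_o = 1/(-28.00) − 1/(130) = -0.03571 − 0.007692 = -0.04341, so s_i = -23.0 cm.
The image is virtual, upright and reduced, on the same side as the object.

23.0 cm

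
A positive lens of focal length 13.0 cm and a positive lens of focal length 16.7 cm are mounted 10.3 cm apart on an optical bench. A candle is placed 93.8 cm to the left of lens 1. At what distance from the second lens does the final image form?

Lens 1: 1/d_i1 = 1/f₁ − 1/d_o1 = 1/(13.0) − 1/(93.8) = 0.06626, so d_i1 = 15.09 cm.
The intermediate image is 15.09 cm to the right of lens 1, which lies 4.790 cm to the right of lens 2 — a virtual object — so d_o2 = −4.790 cm.
Lens 2: 1/d_i2 = 1/f₂ − 1/d_o2 = 1/(16.7) − 1/(-4.790) = 0.2686, so d_i2 = 3.72 cm.
The final image is real, 3.72 cm to the right of lens 2 (overall magnification ≈ -0.13).

3.72 cm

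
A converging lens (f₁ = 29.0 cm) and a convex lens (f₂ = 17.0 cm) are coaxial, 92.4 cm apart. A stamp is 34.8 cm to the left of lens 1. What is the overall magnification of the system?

m = -0.862

Lens 1: 1/d_i1 = 1/(29.0) − 1/(34.8) = 0.005747, so d_i1 = 174.0 cm; m₁ = −d_i1/d_o1 = -5.000.
d_o2 = 92.4 − (174.0) = -81.60 cm (virtual object).
Lens 2: 1/d_i2 = 1/(17.0) − 1/(-81.60) = 0.07108, so d_i2 = 14.07 cm; m₂ = −d_i2/d_o2 = +0.1724.
m = m₁·m₂ = (-5.000)(+0.1724) = -0.862.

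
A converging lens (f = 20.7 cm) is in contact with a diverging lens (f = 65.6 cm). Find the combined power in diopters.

P = +3.31 D

P₁ = 1/f₁ = 1/(0.207 m) = +4.831 D; P₂ = 1/f₂ = 1/(-0.656 m) = -1.524 D.
For thin lenses in contact, P = P₁ + P₂ = (+4.831) + (-1.524) = +3.31 D.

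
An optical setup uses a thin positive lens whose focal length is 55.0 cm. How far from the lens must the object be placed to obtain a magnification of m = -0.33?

222 cm

m = −d_i/d_o ⇒ d_i = −m·d_o.
1/f = 1/d_o + 1/d_i = 1/d_o − 1/(m·d_o) = (1 − 1/m)/d_o, so d_o = f(1 − 1/m) = (55.00)(1 − 1/(-0.33)) = 222 cm.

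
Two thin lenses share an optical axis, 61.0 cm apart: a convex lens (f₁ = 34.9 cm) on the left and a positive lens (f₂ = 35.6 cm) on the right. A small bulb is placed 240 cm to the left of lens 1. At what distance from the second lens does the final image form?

46.5 cm

Lens 1: 1/d_i1 = 1/f₁ − 1/d_o1 = 1/(34.9) − 1/(240) = 0.02449, so d_i1 = 40.84 cm.
The intermediate image is 40.84 cm to the right of lens 1, which is 61.0 − (40.84) = 20.16 cm to the left of lens 2, so d_o2 = +20.16 cm.
Lens 2: 1/d_i2 = 1/f₂ − 1/d_o2 = 1/(35.6) − 1/(20.16) = -0.02151, so d_i2 = -46.5 cm.
The final image is virtual, 46.5 cm to the left of lens 2 (overall magnification ≈ -0.39).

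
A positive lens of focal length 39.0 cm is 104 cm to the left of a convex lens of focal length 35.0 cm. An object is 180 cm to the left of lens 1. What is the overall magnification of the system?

m = +0.504

Lens 1: 1/d_i1 = 1/(39.0) − 1/(180) = 0.02009, so d_i1 = 49.79 cm; m₁ = −d_i1/d_o1 = -0.2766.
d_o2 = 104 − (49.79) = 54.21 cm.
Lens 2: 1/d_i2 = 1/(35.0) − 1/(54.21) = 0.01012, so d_i2 = 98.77 cm; m₂ = −d_i2/d_o2 = -1.822.
m = m₁·m₂ = (-0.2766)(-1.822) = +0.504.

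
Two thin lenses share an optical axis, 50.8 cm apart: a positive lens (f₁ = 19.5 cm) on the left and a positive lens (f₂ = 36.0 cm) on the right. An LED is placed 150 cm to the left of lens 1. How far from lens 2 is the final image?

Lens 1: 1/d_i1 = 1/f₁ − 1/d_o1 = 1/(19.5) − 1/(150) = 0.04462, so d_i1 = 22.41 cm.
The intermediate image is 22.41 cm to the right of lens 1, which is 50.8 − (22.41) = 28.39 cm to the left of lens 2, so d_o2 = +28.39 cm.
Lens 2: 1/d_i2 = 1/f₂ − 1/d_o2 = 1/(36.0) − 1/(28.39) = -0.007446, so d_i2 = -134 cm.
The final image is virtual, 134 cm to the left of lens 2 (overall magnification ≈ -0.71).

134 cm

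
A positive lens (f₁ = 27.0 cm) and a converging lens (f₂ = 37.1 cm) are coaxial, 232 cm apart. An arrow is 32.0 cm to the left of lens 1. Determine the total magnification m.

Lens 1: 1/d_i1 = 1/(27.0) − 1/(32.0) = 0.005787, so d_i1 = 172.8 cm; m₁ = −d_i1/d_o1 = -5.400.
d_o2 = 232 − (172.8) = 59.20 cm.
Lens 2: 1/d_i2 = 1/(37.1) − 1/(59.20) = 0.01006, so d_i2 = 99.38 cm; m₂ = −d_i2/d_o2 = -1.679.
m = m₁·m₂ = (-5.400)(-1.679) = +9.07.

m = +9.07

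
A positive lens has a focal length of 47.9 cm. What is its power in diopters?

f = 47.9 cm = 0.479 m.
P = 1/f = 1/(0.479 m) = +2.09 D.

P = +2.09 D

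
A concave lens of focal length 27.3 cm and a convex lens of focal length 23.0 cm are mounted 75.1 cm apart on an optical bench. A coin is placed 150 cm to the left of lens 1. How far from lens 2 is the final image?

30.0 cm

Lens 1 is diverging, so f₁ = −27.3 cm.
Lens 1: 1/d_i1 = 1/f₁ − 1/d_o1 = 1/(-27.3) − 1/(150) = -0.04330, so d_i1 = -23.10 cm.
The intermediate image is 23.10 cm to the left of lens 1 (virtual), which is 75.1 − (-23.10) = 98.20 cm to the left of lens 2, so d_o2 = +98.20 cm.
Lens 2: 1/d_i2 = 1/f₂ − 1/d_o2 = 1/(23.0) − 1/(98.20) = 0.03329, so d_i2 = 30.0 cm.
The final image is real, 30.0 cm to the right of lens 2 (overall magnification ≈ -0.047).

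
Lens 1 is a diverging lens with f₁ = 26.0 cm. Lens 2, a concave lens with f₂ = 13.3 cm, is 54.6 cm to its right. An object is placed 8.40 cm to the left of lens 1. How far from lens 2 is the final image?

10.9 cm

Lens 1 is diverging, so f₁ = −26.0 cm.
Lens 1: 1/d_i1 = 1/f₁ − 1/d_o1 = 1/(-26.0) − 1/(8.40) = -0.1575, so d_i1 = -6.349 cm.
The intermediate image is 6.349 cm to the left of lens 1 (virtual), which is 54.6 − (-6.349) = 60.95 cm to the left of lens 2, so d_o2 = +60.95 cm.
Lens 2 is diverging, so f₂ = −13.3 cm.
Lens 2: 1/d_i2 = 1/f₂ − 1/d_o2 = 1/(-13.3) − 1/(60.95) = -0.09159, so d_i2 = -10.9 cm.
The final image is virtual, 10.9 cm to the left of lens 2 (overall magnification ≈ 0.14).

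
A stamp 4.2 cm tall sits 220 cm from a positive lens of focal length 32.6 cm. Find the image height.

1/d_i = 1/f − 1/d_o = 1/(32.60) − 1/(220) = 0.02613, so d_i = 38.27 cm.
m = −d_i/d_o = -0.1740.
|h_i| = |m|·h_o = 0.1740 × 4.2 = 0.731 cm. The image is real, inverted and reduced, on the far side of the lens.

0.731 cm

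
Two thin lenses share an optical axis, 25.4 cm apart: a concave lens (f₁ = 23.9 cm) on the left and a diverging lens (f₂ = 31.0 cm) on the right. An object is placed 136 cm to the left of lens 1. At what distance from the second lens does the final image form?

18.5 cm

Lens 1 is diverging, so f₁ = −23.9 cm.
Lens 1: 1/d_i1 = 1/f₁ − 1/d_o1 = 1/(-23.9) − 1/(136) = -0.04919, so d_i1 = -20.33 cm.
The intermediate image is 20.33 cm to the left of lens 1 (virtual), which is 25.4 − (-20.33) = 45.73 cm to the left of lens 2, so d_o2 = +45.73 cm.
Lens 2 is diverging, so f₂ = −31.0 cm.
Lens 2: 1/d_i2 = 1/f₂ − 1/d_o2 = 1/(-31.0) − 1/(45.73) = -0.05413, so d_i2 = -18.5 cm.
The final image is virtual, 18.5 cm to the left of lens 2 (overall magnification ≈ 0.060).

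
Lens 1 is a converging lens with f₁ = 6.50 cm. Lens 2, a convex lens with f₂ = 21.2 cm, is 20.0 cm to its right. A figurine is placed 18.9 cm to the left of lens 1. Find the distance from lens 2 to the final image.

Lens 1: 1/d_i1 = 1/f₁ − 1/d_o1 = 1/(6.50) − 1/(18.9) = 0.1009, so d_i1 = 9.907 cm.
The intermediate image is 9.907 cm to the right of lens 1, which is 20.0 − (9.907) = 10.09 cm to the left of lens 2, so d_o2 = +10.09 cm.
Lens 2: 1/d_i2 = 1/f₂ − 1/d_o2 = 1/(21.2) − 1/(10.09) = -0.05194, so d_i2 = -19.3 cm.
The final image is virtual, 19.3 cm to the left of lens 2 (overall magnification ≈ -1.0).

19.3 cm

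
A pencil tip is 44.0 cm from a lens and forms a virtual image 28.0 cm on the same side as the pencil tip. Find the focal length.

f = -77.0 cm (diverging)

Virtual image ⇒ d_i = −28.0 cm.
1/f = 1/d_o + 1/d_i = 1/(44.0) + 1/(-28.0) = -0.01299, so f = -77.0 cm.
Since f is negative, the lens is diverging.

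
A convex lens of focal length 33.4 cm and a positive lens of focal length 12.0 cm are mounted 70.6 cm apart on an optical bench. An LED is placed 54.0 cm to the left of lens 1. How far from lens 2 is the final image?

Lens 1: 1/d_i1 = 1/f₁ − 1/d_o1 = 1/(33.4) − 1/(54.0) = 0.01142, so d_i1 = 87.55 cm.
The intermediate image is 87.55 cm to the right of lens 1, which lies 16.95 cm to the right of lens 2 — a virtual object — so d_o2 = −16.95 cm.
Lens 2: 1/d_i2 = 1/f₂ − 1/d_o2 = 1/(12.0) − 1/(-16.95) = 0.1423, so d_i2 = 7.03 cm.
The final image is real, 7.03 cm to the right of lens 2 (overall magnification ≈ -0.67).

7.03 cm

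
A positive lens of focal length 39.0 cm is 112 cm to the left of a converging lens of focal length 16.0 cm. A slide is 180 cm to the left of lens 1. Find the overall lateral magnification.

m = +0.0958

Lens 1: 1/d_i1 = 1/(39.0) − 1/(180) = 0.02009, so d_i1 = 49.79 cm; m₁ = −d_i1/d_o1 = -0.2766.
d_o2 = 112 − (49.79) = 62.21 cm.
Lens 2: 1/d_i2 = 1/(16.0) − 1/(62.21) = 0.04643, so d_i2 = 21.54 cm; m₂ = −d_i2/d_o2 = -0.3462.
m = m₁·m₂ = (-0.2766)(-0.3462) = +0.0958.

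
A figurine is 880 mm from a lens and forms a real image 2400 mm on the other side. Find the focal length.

f = 644 mm (converging)

Real image ⇒ d_i = +2400 mm.
1/f = 1/d_o + 1/d_i = 1/(880) + 1/(2400) = 0.001553, so f = 644 mm.
Since f is positive, the lens is converging.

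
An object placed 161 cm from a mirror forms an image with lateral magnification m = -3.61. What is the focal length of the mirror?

f = 126 cm (concave)

m = −d_i/d_o ⇒ d_i = −m·d_o = −(-3.61)·(161) = 581.2 cm.
1/f = 1/d_o + 1/d_i = 1/(161) + 1/(581.2) = 0.007932, so f = 126 cm.
Since f is positive, the mirror is concave.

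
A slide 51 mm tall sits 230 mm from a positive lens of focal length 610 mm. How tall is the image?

1/d_i = 1/f − 1/d_o = 1/(610.0) − 1/(230) = -0.002708, so d_i = -369.2 mm.
m = −d_i/d_o = +1.605.
|h_i| = |m|·h_o = 1.605 × 51 = 81.9 mm. The image is virtual, upright and enlarged, on the same side as the object.

81.9 mm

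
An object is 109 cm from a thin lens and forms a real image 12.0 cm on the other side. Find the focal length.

Real image ⇒ d_i = +12.0 cm.
1/f = 1/d_o + 1/d_i = 1/(109) + 1/(12.0) = 0.09251, so f = 10.8 cm.
Since f is positive, the thin lens is converging.

f = 10.8 cm (converging)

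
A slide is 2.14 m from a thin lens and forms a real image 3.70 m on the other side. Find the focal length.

Real image ⇒ d_i = +3.70 m.
1/f = 1/d_o + 1/d_i = 1/(2.14) + 1/(3.70) = 0.7376, so f = 1.36 m.
Since f is positive, the thin lens is converging.

f = 1.36 m (converging)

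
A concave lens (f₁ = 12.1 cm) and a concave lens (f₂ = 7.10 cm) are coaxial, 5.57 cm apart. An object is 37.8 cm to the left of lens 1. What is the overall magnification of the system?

f₁ = −12.1 cm (diverging).
Lens 1: 1/d_i1 = 1/(-12.1) − 1/(37.8) = -0.1091, so d_i1 = -9.166 cm; m₁ = −d_i1/d_o1 = +0.2425.
d_o2 = 5.57 − (-9.166) = 14.74 cm.
f₂ = −7.10 cm (diverging).
Lens 2: 1/d_i2 = 1/(-7.10) − 1/(14.74) = -0.2087, so d_i2 = -4.792 cm; m₂ = −d_i2/d_o2 = +0.3251.
m = m₁·m₂ = (+0.2425)(+0.3251) = +0.0788.

m = +0.0788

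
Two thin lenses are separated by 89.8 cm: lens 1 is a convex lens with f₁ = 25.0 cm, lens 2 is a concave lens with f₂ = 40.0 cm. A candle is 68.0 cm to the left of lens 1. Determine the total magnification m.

m = -0.258

Lens 1: 1/d_i1 = 1/(25.0) − 1/(68.0) = 0.02529, so d_i1 = 39.53 cm; m₁ = −d_i1/d_o1 = -0.5813.
d_o2 = 89.8 − (39.53) = 50.27 cm.
f₂ = −40.0 cm (diverging).
Lens 2: 1/d_i2 = 1/(-40.0) − 1/(50.27) = -0.04489, so d_i2 = -22.28 cm; m₂ = −d_i2/d_o2 = +0.4431.
m = m₁·m₂ = (-0.5813)(+0.4431) = -0.258.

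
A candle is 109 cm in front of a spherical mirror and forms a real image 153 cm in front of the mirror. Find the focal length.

Real image ⇒ d_i = +153 cm.
1/f = 1/d_o + 1/d_i = 1/(109) + 1/(153) = 0.01571, so f = 63.7 cm.
Since f is positive, the spherical mirror is concave.

f = 63.7 cm (concave)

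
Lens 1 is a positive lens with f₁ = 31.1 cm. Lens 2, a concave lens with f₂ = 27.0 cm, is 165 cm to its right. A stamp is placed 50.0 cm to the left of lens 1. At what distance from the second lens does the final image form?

Lens 1: 1/d_i1 = 1/f₁ − 1/d_o1 = 1/(31.1) − 1/(50.0) = 0.01215, so d_i1 = 82.28 cm.
The intermediate image is 82.28 cm to the right of lens 1, which is 165 − (82.28) = 82.72 cm to the left of lens 2, so d_o2 = +82.72 cm.
Lens 2 is diverging, so f₂ = −27.0 cm.
Lens 2: 1/d_i2 = 1/f₂ − 1/d_o2 = 1/(-27.0) − 1/(82.72) = -0.04913, so d_i2 = -20.4 cm.
The final image is virtual, 20.4 cm to the left of lens 2 (overall magnification ≈ -0.40).

20.4 cm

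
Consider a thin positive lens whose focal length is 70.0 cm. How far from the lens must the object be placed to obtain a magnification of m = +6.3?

58.9 cm

m = −d_i/d_o ⇒ d_i = −m·d_o.
1/f = 1/d_o + 1/d_i = 1/d_o − 1/(m·d_o) = (1 − 1/m)/d_o, so d_o = f(1 − 1/m) = (70.00)(1 − 1/(+6.3)) = 58.9 cm.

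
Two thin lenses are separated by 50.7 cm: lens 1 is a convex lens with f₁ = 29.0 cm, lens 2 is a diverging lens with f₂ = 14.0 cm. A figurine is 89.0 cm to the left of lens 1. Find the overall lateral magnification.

m = -0.312

Lens 1: 1/d_i1 = 1/(29.0) − 1/(89.0) = 0.02325, so d_i1 = 43.02 cm; m₁ = −d_i1/d_o1 = -0.4834.
d_o2 = 50.7 − (43.02) = 7.680 cm.
f₂ = −14.0 cm (diverging).
Lens 2: 1/d_i2 = 1/(-14.0) − 1/(7.680) = -0.2016, so d_i2 = -4.959 cm; m₂ = −d_i2/d_o2 = +0.6458.
m = m₁·m₂ = (-0.4834)(+0.6458) = -0.312.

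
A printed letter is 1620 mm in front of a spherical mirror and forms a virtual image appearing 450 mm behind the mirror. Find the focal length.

Virtual image ⇒ d_i = −450 mm.
1/f = 1/d_o + 1/d_i = 1/(1620) + 1/(-450) = -0.001605, so f = -623 mm.
Since f is negative, the spherical mirror is convex.

f = -623 mm (convex)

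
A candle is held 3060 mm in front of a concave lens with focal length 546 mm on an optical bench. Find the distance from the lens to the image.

463 mm

For a concave lens, f = -546 mm.
Lens equation: 1/s_i = 1/f − 1/s_o = 1/(-546.0) − 1/(3060) = -0.001832 − 0.0003268 = -0.002158, so s_i = -463 mm.
The image is virtual, upright and reduced, on the same side as the object.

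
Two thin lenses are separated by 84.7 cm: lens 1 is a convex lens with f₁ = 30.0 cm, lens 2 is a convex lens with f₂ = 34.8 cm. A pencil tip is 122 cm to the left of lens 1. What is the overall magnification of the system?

m = +1.12

Lens 1: 1/d_i1 = 1/(30.0) − 1/(122) = 0.02514, so d_i1 = 39.78 cm; m₁ = −d_i1/d_o1 = -0.3261.
d_o2 = 84.7 − (39.78) = 44.92 cm.
Lens 2: 1/d_i2 = 1/(34.8) − 1/(44.92) = 0.006474, so d_i2 = 154.5 cm; m₂ = −d_i2/d_o2 = -3.439.
m = m₁·m₂ = (-0.3261)(-3.439) = +1.12.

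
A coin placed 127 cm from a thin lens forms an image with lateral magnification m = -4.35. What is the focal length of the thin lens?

f = 103 cm (converging)

m = −d_i/d_o ⇒ d_i = −m·d_o = −(-4.35)·(127) = 552.4 cm.
1/f = 1/d_o + 1/d_i = 1/(127) + 1/(552.4) = 0.009684, so f = 103 cm.
Since f is positive, the thin lens is converging.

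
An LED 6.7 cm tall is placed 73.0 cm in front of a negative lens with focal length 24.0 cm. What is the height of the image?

1.66 cm

For a negative lens, f = -24.0 cm.
1/d_i = 1/f − 1/d_o = 1/(-24.00) − 1/(73.0) = -0.05537, so d_i = -18.06 cm.
m = −d_i/d_o = +0.2474.
|h_i| = |m|·h_o = 0.2474 × 6.7 = 1.66 cm. The image is virtual, upright and reduced, on the same side as the object.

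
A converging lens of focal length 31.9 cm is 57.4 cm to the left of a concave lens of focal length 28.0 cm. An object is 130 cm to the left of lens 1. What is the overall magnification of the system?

m = -0.211

Lens 1: 1/d_i1 = 1/(31.9) − 1/(130) = 0.02366, so d_i1 = 42.27 cm; m₁ = −d_i1/d_o1 = -0.3252.
d_o2 = 57.4 − (42.27) = 15.13 cm.
f₂ = −28.0 cm (diverging).
Lens 2: 1/d_i2 = 1/(-28.0) − 1/(15.13) = -0.1018, so d_i2 = -9.822 cm; m₂ = −d_i2/d_o2 = +0.6492.
m = m₁·m₂ = (-0.3252)(+0.6492) = -0.211.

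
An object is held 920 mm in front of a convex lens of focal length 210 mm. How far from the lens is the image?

Lens equation: 1/s_i = 1/f − 1/s_o = 1/(210.0) − 1/(920) = 0.004762 − 0.001087 = 0.003675, so s_i = 272 mm.
The image is real, inverted and reduced, on the far side of the lens.

272 mm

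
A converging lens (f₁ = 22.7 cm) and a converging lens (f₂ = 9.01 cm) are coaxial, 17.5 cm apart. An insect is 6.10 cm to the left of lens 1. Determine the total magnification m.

m = -0.732

Lens 1: 1/d_i1 = 1/(22.7) − 1/(6.10) = -0.1199, so d_i1 = -8.342 cm; m₁ = −d_i1/d_o1 = +1.368.
d_o2 = 17.5 − (-8.342) = 25.84 cm.
Lens 2: 1/d_i2 = 1/(9.01) − 1/(25.84) = 0.07229, so d_i2 = 13.83 cm; m₂ = −d_i2/d_o2 = -0.5354.
m = m₁·m₂ = (+1.368)(-0.5354) = -0.732.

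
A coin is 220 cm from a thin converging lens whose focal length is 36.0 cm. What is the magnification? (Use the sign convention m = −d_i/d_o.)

1/d_i = 1/f − 1/d_o = 1/(36.00) − 1/(220) = 0.02323, so d_i = 43.04 cm.
m = −d_i/d_o = −(43.04)/(220) = -0.196.
The image is real, inverted and reduced, on the far side of the lens.

m = -0.196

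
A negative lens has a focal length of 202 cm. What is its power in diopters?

For a negative lens, f = −202 cm.
f = -202 cm = -2.02 m.
P = 1/f = 1/(-2.02 m) = -0.495 D.

P = -0.495 D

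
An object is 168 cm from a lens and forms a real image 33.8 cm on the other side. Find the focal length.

Real image ⇒ d_i = +33.8 cm.
1/f = 1/d_o + 1/d_i = 1/(168) + 1/(33.8) = 0.03554, so f = 28.1 cm.
Since f is positive, the lens is converging.

f = 28.1 cm (converging)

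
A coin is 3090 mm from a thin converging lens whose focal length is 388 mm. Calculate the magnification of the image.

1/d_i = 1/f − 1/d_o = 1/(388.0) − 1/(3090) = 0.002254, so d_i = 443.7 mm.
m = −d_i/d_o = −(443.7)/(3090) = -0.144.
The image is real, inverted and reduced, on the far side of the lens.

m = -0.144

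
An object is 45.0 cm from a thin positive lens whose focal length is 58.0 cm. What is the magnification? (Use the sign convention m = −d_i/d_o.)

1/d_i = 1/f − 1/d_o = 1/(58.00) − 1/(45.0) = -0.004981, so d_i = -200.8 cm.
m = −d_i/d_o = −(-200.8)/(45.0) = +4.46.
The image is virtual, upright and enlarged, on the same side as the object.

m = +4.46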